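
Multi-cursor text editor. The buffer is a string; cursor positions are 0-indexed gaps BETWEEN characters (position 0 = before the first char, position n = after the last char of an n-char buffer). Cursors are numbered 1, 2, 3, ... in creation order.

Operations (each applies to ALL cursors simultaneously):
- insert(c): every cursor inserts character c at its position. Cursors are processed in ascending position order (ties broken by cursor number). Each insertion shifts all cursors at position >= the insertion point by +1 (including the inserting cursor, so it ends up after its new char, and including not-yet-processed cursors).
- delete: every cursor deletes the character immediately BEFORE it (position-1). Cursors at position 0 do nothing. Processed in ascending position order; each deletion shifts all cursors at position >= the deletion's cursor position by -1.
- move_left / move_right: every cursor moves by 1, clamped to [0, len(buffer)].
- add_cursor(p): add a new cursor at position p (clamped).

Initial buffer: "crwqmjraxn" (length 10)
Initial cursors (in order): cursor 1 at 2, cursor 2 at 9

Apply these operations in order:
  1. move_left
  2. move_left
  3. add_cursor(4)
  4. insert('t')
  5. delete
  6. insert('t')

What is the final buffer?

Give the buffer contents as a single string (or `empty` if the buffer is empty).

Answer: tcrwqtmjrtaxn

Derivation:
After op 1 (move_left): buffer="crwqmjraxn" (len 10), cursors c1@1 c2@8, authorship ..........
After op 2 (move_left): buffer="crwqmjraxn" (len 10), cursors c1@0 c2@7, authorship ..........
After op 3 (add_cursor(4)): buffer="crwqmjraxn" (len 10), cursors c1@0 c3@4 c2@7, authorship ..........
After op 4 (insert('t')): buffer="tcrwqtmjrtaxn" (len 13), cursors c1@1 c3@6 c2@10, authorship 1....3...2...
After op 5 (delete): buffer="crwqmjraxn" (len 10), cursors c1@0 c3@4 c2@7, authorship ..........
After op 6 (insert('t')): buffer="tcrwqtmjrtaxn" (len 13), cursors c1@1 c3@6 c2@10, authorship 1....3...2...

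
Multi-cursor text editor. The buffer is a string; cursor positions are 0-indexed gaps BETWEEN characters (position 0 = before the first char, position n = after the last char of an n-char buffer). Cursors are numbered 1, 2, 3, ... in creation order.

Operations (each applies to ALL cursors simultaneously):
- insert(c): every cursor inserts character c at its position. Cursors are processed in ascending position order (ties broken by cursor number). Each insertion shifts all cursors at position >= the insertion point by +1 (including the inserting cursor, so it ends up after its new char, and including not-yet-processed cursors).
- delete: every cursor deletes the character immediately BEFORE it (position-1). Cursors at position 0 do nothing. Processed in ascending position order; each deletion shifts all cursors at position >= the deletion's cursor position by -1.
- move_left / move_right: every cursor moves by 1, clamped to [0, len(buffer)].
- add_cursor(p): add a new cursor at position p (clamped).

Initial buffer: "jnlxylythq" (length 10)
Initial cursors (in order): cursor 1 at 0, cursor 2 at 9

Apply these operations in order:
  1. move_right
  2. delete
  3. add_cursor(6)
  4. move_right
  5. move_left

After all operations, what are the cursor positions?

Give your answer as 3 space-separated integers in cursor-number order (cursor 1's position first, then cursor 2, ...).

Answer: 0 7 6

Derivation:
After op 1 (move_right): buffer="jnlxylythq" (len 10), cursors c1@1 c2@10, authorship ..........
After op 2 (delete): buffer="nlxylyth" (len 8), cursors c1@0 c2@8, authorship ........
After op 3 (add_cursor(6)): buffer="nlxylyth" (len 8), cursors c1@0 c3@6 c2@8, authorship ........
After op 4 (move_right): buffer="nlxylyth" (len 8), cursors c1@1 c3@7 c2@8, authorship ........
After op 5 (move_left): buffer="nlxylyth" (len 8), cursors c1@0 c3@6 c2@7, authorship ........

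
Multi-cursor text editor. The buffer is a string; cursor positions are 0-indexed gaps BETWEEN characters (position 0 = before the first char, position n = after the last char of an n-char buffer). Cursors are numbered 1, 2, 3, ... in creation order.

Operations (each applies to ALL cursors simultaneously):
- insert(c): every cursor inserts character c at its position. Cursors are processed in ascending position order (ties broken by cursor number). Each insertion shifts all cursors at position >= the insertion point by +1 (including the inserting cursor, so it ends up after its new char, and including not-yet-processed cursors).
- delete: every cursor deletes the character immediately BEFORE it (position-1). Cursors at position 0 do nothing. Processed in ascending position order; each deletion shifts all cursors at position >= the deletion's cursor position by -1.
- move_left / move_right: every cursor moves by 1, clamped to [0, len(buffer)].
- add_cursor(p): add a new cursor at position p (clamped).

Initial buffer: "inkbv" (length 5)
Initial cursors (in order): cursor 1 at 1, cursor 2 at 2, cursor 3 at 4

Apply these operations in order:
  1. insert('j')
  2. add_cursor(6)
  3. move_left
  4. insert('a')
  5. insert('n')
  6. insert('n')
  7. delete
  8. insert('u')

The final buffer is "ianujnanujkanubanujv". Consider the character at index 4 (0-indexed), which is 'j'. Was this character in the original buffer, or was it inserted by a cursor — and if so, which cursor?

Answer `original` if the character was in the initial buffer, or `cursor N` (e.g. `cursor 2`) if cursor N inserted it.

After op 1 (insert('j')): buffer="ijnjkbjv" (len 8), cursors c1@2 c2@4 c3@7, authorship .1.2..3.
After op 2 (add_cursor(6)): buffer="ijnjkbjv" (len 8), cursors c1@2 c2@4 c4@6 c3@7, authorship .1.2..3.
After op 3 (move_left): buffer="ijnjkbjv" (len 8), cursors c1@1 c2@3 c4@5 c3@6, authorship .1.2..3.
After op 4 (insert('a')): buffer="iajnajkabajv" (len 12), cursors c1@2 c2@5 c4@8 c3@10, authorship .11.22.4.33.
After op 5 (insert('n')): buffer="ianjnanjkanbanjv" (len 16), cursors c1@3 c2@7 c4@11 c3@14, authorship .111.222.44.333.
After op 6 (insert('n')): buffer="iannjnannjkannbannjv" (len 20), cursors c1@4 c2@9 c4@14 c3@18, authorship .1111.2222.444.3333.
After op 7 (delete): buffer="ianjnanjkanbanjv" (len 16), cursors c1@3 c2@7 c4@11 c3@14, authorship .111.222.44.333.
After op 8 (insert('u')): buffer="ianujnanujkanubanujv" (len 20), cursors c1@4 c2@9 c4@14 c3@18, authorship .1111.2222.444.3333.
Authorship (.=original, N=cursor N): . 1 1 1 1 . 2 2 2 2 . 4 4 4 . 3 3 3 3 .
Index 4: author = 1

Answer: cursor 1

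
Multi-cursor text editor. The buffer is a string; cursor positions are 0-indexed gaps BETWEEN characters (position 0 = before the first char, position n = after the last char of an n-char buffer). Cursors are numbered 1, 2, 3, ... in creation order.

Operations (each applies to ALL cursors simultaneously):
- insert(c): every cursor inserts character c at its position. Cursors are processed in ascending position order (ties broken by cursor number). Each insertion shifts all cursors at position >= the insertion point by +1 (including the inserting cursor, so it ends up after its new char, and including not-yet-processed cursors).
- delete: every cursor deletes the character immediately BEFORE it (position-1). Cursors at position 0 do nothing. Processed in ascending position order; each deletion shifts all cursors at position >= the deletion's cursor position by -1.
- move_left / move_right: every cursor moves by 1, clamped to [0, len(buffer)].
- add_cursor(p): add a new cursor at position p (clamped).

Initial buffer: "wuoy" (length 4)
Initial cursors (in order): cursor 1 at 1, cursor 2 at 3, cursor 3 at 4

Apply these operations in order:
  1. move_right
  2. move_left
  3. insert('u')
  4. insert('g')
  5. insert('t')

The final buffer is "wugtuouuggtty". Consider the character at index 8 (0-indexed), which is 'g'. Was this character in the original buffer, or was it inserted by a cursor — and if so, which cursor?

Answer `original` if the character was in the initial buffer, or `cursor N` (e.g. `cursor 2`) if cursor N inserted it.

After op 1 (move_right): buffer="wuoy" (len 4), cursors c1@2 c2@4 c3@4, authorship ....
After op 2 (move_left): buffer="wuoy" (len 4), cursors c1@1 c2@3 c3@3, authorship ....
After op 3 (insert('u')): buffer="wuuouuy" (len 7), cursors c1@2 c2@6 c3@6, authorship .1..23.
After op 4 (insert('g')): buffer="wuguouuggy" (len 10), cursors c1@3 c2@9 c3@9, authorship .11..2323.
After op 5 (insert('t')): buffer="wugtuouuggtty" (len 13), cursors c1@4 c2@12 c3@12, authorship .111..232323.
Authorship (.=original, N=cursor N): . 1 1 1 . . 2 3 2 3 2 3 .
Index 8: author = 2

Answer: cursor 2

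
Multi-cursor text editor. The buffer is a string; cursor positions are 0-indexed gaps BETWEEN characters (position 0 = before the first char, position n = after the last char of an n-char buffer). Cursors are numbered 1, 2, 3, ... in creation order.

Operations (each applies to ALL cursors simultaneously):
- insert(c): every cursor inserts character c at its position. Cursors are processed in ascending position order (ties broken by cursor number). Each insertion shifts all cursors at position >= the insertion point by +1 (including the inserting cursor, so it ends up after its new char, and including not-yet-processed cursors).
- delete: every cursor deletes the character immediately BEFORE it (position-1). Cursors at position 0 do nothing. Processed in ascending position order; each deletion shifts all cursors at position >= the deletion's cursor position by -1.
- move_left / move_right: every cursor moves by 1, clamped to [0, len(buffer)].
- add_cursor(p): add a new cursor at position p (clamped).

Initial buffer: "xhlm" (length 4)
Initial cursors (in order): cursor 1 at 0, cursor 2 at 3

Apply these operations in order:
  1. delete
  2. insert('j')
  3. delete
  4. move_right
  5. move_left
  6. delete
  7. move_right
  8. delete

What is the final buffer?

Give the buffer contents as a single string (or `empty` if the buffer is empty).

Answer: empty

Derivation:
After op 1 (delete): buffer="xhm" (len 3), cursors c1@0 c2@2, authorship ...
After op 2 (insert('j')): buffer="jxhjm" (len 5), cursors c1@1 c2@4, authorship 1..2.
After op 3 (delete): buffer="xhm" (len 3), cursors c1@0 c2@2, authorship ...
After op 4 (move_right): buffer="xhm" (len 3), cursors c1@1 c2@3, authorship ...
After op 5 (move_left): buffer="xhm" (len 3), cursors c1@0 c2@2, authorship ...
After op 6 (delete): buffer="xm" (len 2), cursors c1@0 c2@1, authorship ..
After op 7 (move_right): buffer="xm" (len 2), cursors c1@1 c2@2, authorship ..
After op 8 (delete): buffer="" (len 0), cursors c1@0 c2@0, authorship 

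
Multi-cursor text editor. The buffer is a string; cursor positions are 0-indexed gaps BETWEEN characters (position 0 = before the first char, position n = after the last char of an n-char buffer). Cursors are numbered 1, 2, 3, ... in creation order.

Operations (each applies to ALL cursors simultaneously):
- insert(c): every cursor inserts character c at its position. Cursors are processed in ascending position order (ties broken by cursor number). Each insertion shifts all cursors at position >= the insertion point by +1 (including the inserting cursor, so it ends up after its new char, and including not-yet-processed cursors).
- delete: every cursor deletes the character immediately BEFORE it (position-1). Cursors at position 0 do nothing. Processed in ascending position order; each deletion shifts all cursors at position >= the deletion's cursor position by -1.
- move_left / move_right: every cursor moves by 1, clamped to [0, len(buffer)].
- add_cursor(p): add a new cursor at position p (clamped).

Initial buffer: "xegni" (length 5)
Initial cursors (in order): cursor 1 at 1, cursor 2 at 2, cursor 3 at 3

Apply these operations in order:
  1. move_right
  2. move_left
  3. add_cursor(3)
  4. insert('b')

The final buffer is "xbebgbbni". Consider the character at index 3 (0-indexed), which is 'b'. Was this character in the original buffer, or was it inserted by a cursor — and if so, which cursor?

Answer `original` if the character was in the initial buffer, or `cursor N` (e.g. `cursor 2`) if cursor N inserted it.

After op 1 (move_right): buffer="xegni" (len 5), cursors c1@2 c2@3 c3@4, authorship .....
After op 2 (move_left): buffer="xegni" (len 5), cursors c1@1 c2@2 c3@3, authorship .....
After op 3 (add_cursor(3)): buffer="xegni" (len 5), cursors c1@1 c2@2 c3@3 c4@3, authorship .....
After op 4 (insert('b')): buffer="xbebgbbni" (len 9), cursors c1@2 c2@4 c3@7 c4@7, authorship .1.2.34..
Authorship (.=original, N=cursor N): . 1 . 2 . 3 4 . .
Index 3: author = 2

Answer: cursor 2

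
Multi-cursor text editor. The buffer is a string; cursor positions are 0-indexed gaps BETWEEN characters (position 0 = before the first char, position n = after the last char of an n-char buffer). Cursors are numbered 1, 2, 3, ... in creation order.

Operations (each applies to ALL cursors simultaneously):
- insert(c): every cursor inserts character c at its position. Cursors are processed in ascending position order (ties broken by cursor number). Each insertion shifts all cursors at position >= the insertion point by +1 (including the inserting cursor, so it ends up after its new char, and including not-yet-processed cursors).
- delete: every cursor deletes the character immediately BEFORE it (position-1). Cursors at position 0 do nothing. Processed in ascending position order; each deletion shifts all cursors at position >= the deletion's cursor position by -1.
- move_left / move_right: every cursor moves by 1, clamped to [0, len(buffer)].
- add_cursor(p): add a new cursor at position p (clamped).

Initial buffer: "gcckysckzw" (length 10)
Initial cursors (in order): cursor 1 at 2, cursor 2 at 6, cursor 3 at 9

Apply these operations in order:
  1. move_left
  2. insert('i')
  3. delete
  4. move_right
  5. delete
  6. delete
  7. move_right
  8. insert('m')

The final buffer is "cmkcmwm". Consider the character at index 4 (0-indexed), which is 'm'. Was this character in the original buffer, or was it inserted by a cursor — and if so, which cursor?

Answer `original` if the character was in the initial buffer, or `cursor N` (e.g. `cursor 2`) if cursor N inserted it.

After op 1 (move_left): buffer="gcckysckzw" (len 10), cursors c1@1 c2@5 c3@8, authorship ..........
After op 2 (insert('i')): buffer="gicckyisckizw" (len 13), cursors c1@2 c2@7 c3@11, authorship .1....2...3..
After op 3 (delete): buffer="gcckysckzw" (len 10), cursors c1@1 c2@5 c3@8, authorship ..........
After op 4 (move_right): buffer="gcckysckzw" (len 10), cursors c1@2 c2@6 c3@9, authorship ..........
After op 5 (delete): buffer="gckyckw" (len 7), cursors c1@1 c2@4 c3@6, authorship .......
After op 6 (delete): buffer="ckcw" (len 4), cursors c1@0 c2@2 c3@3, authorship ....
After op 7 (move_right): buffer="ckcw" (len 4), cursors c1@1 c2@3 c3@4, authorship ....
After op 8 (insert('m')): buffer="cmkcmwm" (len 7), cursors c1@2 c2@5 c3@7, authorship .1..2.3
Authorship (.=original, N=cursor N): . 1 . . 2 . 3
Index 4: author = 2

Answer: cursor 2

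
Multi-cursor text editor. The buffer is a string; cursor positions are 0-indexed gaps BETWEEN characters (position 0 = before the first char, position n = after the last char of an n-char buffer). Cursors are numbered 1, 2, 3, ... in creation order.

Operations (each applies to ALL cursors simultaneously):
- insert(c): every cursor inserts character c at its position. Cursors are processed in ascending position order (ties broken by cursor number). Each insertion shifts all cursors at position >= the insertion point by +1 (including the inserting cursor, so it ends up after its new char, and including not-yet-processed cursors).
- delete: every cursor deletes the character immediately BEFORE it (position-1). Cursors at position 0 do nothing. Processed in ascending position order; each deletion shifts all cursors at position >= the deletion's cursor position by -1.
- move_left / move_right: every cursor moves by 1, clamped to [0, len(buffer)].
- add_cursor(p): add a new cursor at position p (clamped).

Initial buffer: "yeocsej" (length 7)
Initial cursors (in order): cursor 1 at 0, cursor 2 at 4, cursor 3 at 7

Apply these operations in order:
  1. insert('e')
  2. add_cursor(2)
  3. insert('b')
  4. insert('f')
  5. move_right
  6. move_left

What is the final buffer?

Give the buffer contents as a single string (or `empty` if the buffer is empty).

After op 1 (insert('e')): buffer="eyeoceseje" (len 10), cursors c1@1 c2@6 c3@10, authorship 1....2...3
After op 2 (add_cursor(2)): buffer="eyeoceseje" (len 10), cursors c1@1 c4@2 c2@6 c3@10, authorship 1....2...3
After op 3 (insert('b')): buffer="ebybeocebsejeb" (len 14), cursors c1@2 c4@4 c2@9 c3@14, authorship 11.4...22...33
After op 4 (insert('f')): buffer="ebfybfeocebfsejebf" (len 18), cursors c1@3 c4@6 c2@12 c3@18, authorship 111.44...222...333
After op 5 (move_right): buffer="ebfybfeocebfsejebf" (len 18), cursors c1@4 c4@7 c2@13 c3@18, authorship 111.44...222...333
After op 6 (move_left): buffer="ebfybfeocebfsejebf" (len 18), cursors c1@3 c4@6 c2@12 c3@17, authorship 111.44...222...333

Answer: ebfybfeocebfsejebf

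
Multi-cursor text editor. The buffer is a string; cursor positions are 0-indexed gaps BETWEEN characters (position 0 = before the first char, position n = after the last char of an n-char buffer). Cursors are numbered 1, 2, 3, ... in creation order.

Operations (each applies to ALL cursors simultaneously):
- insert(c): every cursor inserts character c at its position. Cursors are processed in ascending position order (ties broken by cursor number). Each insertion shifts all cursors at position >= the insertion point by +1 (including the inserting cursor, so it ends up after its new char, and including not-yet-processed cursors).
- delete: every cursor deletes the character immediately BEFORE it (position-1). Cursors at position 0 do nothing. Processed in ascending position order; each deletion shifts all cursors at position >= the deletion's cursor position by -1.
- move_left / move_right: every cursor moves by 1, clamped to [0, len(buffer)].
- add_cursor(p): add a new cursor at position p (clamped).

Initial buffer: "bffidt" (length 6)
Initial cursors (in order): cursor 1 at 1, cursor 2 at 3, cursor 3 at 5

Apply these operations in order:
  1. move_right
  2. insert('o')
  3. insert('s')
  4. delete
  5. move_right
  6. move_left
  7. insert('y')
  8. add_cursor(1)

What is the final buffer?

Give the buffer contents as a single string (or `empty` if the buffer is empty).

Answer: bfoyfioydtyo

Derivation:
After op 1 (move_right): buffer="bffidt" (len 6), cursors c1@2 c2@4 c3@6, authorship ......
After op 2 (insert('o')): buffer="bfofiodto" (len 9), cursors c1@3 c2@6 c3@9, authorship ..1..2..3
After op 3 (insert('s')): buffer="bfosfiosdtos" (len 12), cursors c1@4 c2@8 c3@12, authorship ..11..22..33
After op 4 (delete): buffer="bfofiodto" (len 9), cursors c1@3 c2@6 c3@9, authorship ..1..2..3
After op 5 (move_right): buffer="bfofiodto" (len 9), cursors c1@4 c2@7 c3@9, authorship ..1..2..3
After op 6 (move_left): buffer="bfofiodto" (len 9), cursors c1@3 c2@6 c3@8, authorship ..1..2..3
After op 7 (insert('y')): buffer="bfoyfioydtyo" (len 12), cursors c1@4 c2@8 c3@11, authorship ..11..22..33
After op 8 (add_cursor(1)): buffer="bfoyfioydtyo" (len 12), cursors c4@1 c1@4 c2@8 c3@11, authorship ..11..22..33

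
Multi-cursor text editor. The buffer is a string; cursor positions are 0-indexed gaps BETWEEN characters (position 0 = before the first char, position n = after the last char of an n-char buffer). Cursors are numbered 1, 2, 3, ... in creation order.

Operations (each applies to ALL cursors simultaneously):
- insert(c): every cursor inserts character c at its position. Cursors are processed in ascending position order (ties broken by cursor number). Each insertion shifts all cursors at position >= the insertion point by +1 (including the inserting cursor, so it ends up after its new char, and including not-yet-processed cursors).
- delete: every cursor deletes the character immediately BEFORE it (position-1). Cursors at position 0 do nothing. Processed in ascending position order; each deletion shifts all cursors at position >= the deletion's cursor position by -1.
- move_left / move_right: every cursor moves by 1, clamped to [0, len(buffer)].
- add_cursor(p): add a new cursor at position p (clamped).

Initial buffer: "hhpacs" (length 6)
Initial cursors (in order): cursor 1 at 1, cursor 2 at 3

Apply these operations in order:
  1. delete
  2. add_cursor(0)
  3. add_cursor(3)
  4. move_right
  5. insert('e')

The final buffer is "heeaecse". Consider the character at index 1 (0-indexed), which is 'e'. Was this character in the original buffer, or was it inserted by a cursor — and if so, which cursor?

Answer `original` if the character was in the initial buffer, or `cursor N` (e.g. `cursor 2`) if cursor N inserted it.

Answer: cursor 1

Derivation:
After op 1 (delete): buffer="hacs" (len 4), cursors c1@0 c2@1, authorship ....
After op 2 (add_cursor(0)): buffer="hacs" (len 4), cursors c1@0 c3@0 c2@1, authorship ....
After op 3 (add_cursor(3)): buffer="hacs" (len 4), cursors c1@0 c3@0 c2@1 c4@3, authorship ....
After op 4 (move_right): buffer="hacs" (len 4), cursors c1@1 c3@1 c2@2 c4@4, authorship ....
After op 5 (insert('e')): buffer="heeaecse" (len 8), cursors c1@3 c3@3 c2@5 c4@8, authorship .13.2..4
Authorship (.=original, N=cursor N): . 1 3 . 2 . . 4
Index 1: author = 1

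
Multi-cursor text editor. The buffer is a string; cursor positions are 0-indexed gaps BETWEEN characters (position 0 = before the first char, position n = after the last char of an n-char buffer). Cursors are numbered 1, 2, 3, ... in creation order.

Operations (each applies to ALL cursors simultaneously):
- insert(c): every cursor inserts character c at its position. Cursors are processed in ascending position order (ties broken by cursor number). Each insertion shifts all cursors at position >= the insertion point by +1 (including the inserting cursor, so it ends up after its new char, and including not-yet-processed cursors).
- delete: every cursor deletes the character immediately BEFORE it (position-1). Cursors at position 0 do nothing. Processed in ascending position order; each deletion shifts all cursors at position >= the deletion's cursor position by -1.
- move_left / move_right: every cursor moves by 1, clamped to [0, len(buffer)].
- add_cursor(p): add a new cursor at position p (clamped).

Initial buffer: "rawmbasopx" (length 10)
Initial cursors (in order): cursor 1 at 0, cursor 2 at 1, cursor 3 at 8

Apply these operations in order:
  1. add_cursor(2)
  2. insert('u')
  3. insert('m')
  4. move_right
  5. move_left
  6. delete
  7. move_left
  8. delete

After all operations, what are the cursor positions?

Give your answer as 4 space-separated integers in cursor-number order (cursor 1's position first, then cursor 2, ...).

After op 1 (add_cursor(2)): buffer="rawmbasopx" (len 10), cursors c1@0 c2@1 c4@2 c3@8, authorship ..........
After op 2 (insert('u')): buffer="uruauwmbasoupx" (len 14), cursors c1@1 c2@3 c4@5 c3@12, authorship 1.2.4......3..
After op 3 (insert('m')): buffer="umrumaumwmbasoumpx" (len 18), cursors c1@2 c2@5 c4@8 c3@16, authorship 11.22.44......33..
After op 4 (move_right): buffer="umrumaumwmbasoumpx" (len 18), cursors c1@3 c2@6 c4@9 c3@17, authorship 11.22.44......33..
After op 5 (move_left): buffer="umrumaumwmbasoumpx" (len 18), cursors c1@2 c2@5 c4@8 c3@16, authorship 11.22.44......33..
After op 6 (delete): buffer="uruauwmbasoupx" (len 14), cursors c1@1 c2@3 c4@5 c3@12, authorship 1.2.4......3..
After op 7 (move_left): buffer="uruauwmbasoupx" (len 14), cursors c1@0 c2@2 c4@4 c3@11, authorship 1.2.4......3..
After op 8 (delete): buffer="uuuwmbasupx" (len 11), cursors c1@0 c2@1 c4@2 c3@8, authorship 124.....3..

Answer: 0 1 8 2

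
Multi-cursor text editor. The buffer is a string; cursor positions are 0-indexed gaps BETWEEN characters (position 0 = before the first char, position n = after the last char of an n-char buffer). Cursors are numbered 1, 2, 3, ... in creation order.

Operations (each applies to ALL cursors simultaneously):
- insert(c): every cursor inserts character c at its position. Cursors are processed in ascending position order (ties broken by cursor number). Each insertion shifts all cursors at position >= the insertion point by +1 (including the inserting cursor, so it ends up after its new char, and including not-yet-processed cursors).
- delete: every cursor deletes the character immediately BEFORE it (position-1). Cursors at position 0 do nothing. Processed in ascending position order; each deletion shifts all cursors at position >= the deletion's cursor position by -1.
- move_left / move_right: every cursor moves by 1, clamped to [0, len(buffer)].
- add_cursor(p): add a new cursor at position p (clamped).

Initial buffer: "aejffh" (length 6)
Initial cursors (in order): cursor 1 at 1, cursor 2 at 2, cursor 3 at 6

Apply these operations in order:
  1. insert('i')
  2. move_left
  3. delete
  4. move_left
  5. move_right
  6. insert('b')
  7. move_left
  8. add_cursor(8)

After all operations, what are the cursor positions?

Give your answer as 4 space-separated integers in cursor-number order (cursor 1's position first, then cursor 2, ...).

After op 1 (insert('i')): buffer="aieijffhi" (len 9), cursors c1@2 c2@4 c3@9, authorship .1.2....3
After op 2 (move_left): buffer="aieijffhi" (len 9), cursors c1@1 c2@3 c3@8, authorship .1.2....3
After op 3 (delete): buffer="iijffi" (len 6), cursors c1@0 c2@1 c3@5, authorship 12...3
After op 4 (move_left): buffer="iijffi" (len 6), cursors c1@0 c2@0 c3@4, authorship 12...3
After op 5 (move_right): buffer="iijffi" (len 6), cursors c1@1 c2@1 c3@5, authorship 12...3
After op 6 (insert('b')): buffer="ibbijffbi" (len 9), cursors c1@3 c2@3 c3@8, authorship 1122...33
After op 7 (move_left): buffer="ibbijffbi" (len 9), cursors c1@2 c2@2 c3@7, authorship 1122...33
After op 8 (add_cursor(8)): buffer="ibbijffbi" (len 9), cursors c1@2 c2@2 c3@7 c4@8, authorship 1122...33

Answer: 2 2 7 8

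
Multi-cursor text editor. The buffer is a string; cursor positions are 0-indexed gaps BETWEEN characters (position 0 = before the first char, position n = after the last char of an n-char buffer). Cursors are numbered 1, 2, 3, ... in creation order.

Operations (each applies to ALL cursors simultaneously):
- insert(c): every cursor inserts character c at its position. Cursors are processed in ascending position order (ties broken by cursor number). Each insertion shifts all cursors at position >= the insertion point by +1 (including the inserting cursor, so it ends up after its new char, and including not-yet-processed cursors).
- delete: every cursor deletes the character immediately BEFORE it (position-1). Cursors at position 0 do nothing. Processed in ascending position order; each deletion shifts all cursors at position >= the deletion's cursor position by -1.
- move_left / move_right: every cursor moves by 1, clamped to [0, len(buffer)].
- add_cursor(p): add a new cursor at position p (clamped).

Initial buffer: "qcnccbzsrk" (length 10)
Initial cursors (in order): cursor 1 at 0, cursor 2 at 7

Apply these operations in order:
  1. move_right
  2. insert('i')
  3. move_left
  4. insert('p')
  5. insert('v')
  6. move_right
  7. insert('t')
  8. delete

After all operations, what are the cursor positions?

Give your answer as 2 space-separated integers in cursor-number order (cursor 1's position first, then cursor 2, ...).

After op 1 (move_right): buffer="qcnccbzsrk" (len 10), cursors c1@1 c2@8, authorship ..........
After op 2 (insert('i')): buffer="qicnccbzsirk" (len 12), cursors c1@2 c2@10, authorship .1.......2..
After op 3 (move_left): buffer="qicnccbzsirk" (len 12), cursors c1@1 c2@9, authorship .1.......2..
After op 4 (insert('p')): buffer="qpicnccbzspirk" (len 14), cursors c1@2 c2@11, authorship .11.......22..
After op 5 (insert('v')): buffer="qpvicnccbzspvirk" (len 16), cursors c1@3 c2@13, authorship .111.......222..
After op 6 (move_right): buffer="qpvicnccbzspvirk" (len 16), cursors c1@4 c2@14, authorship .111.......222..
After op 7 (insert('t')): buffer="qpvitcnccbzspvitrk" (len 18), cursors c1@5 c2@16, authorship .1111.......2222..
After op 8 (delete): buffer="qpvicnccbzspvirk" (len 16), cursors c1@4 c2@14, authorship .111.......222..

Answer: 4 14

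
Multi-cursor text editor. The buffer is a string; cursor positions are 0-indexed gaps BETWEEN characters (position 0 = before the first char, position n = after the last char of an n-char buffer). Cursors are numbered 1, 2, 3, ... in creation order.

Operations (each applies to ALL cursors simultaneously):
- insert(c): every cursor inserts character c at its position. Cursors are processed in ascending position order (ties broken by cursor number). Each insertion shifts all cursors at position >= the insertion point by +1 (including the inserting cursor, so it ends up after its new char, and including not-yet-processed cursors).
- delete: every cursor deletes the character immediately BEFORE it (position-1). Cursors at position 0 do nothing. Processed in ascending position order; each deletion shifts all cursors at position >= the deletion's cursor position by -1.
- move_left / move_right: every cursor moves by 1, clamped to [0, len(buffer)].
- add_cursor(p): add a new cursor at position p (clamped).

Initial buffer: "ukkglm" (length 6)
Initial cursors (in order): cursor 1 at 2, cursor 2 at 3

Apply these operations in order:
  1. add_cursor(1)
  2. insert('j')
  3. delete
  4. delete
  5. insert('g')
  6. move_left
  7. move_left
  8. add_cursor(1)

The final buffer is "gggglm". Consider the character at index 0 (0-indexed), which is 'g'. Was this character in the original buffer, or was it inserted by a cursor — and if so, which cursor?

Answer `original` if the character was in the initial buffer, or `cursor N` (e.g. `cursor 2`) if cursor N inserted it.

Answer: cursor 1

Derivation:
After op 1 (add_cursor(1)): buffer="ukkglm" (len 6), cursors c3@1 c1@2 c2@3, authorship ......
After op 2 (insert('j')): buffer="ujkjkjglm" (len 9), cursors c3@2 c1@4 c2@6, authorship .3.1.2...
After op 3 (delete): buffer="ukkglm" (len 6), cursors c3@1 c1@2 c2@3, authorship ......
After op 4 (delete): buffer="glm" (len 3), cursors c1@0 c2@0 c3@0, authorship ...
After op 5 (insert('g')): buffer="gggglm" (len 6), cursors c1@3 c2@3 c3@3, authorship 123...
After op 6 (move_left): buffer="gggglm" (len 6), cursors c1@2 c2@2 c3@2, authorship 123...
After op 7 (move_left): buffer="gggglm" (len 6), cursors c1@1 c2@1 c3@1, authorship 123...
After op 8 (add_cursor(1)): buffer="gggglm" (len 6), cursors c1@1 c2@1 c3@1 c4@1, authorship 123...
Authorship (.=original, N=cursor N): 1 2 3 . . .
Index 0: author = 1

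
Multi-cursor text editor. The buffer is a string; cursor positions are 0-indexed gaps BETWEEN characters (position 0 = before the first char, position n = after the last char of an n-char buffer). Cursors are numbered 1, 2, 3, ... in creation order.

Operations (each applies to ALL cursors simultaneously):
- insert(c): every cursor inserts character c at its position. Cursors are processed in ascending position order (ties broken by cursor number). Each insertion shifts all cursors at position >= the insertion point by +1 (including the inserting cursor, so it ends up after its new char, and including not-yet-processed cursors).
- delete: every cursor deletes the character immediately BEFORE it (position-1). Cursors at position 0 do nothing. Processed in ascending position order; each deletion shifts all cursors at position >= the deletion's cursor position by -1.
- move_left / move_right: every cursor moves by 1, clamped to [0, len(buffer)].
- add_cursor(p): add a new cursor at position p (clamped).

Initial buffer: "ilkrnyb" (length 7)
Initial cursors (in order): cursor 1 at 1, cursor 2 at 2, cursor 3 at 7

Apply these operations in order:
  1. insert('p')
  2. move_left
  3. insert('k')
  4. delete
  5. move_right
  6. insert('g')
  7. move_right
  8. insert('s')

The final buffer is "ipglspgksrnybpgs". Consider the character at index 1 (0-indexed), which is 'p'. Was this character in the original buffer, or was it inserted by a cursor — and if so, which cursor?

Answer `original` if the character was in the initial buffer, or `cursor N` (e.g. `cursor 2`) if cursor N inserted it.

Answer: cursor 1

Derivation:
After op 1 (insert('p')): buffer="iplpkrnybp" (len 10), cursors c1@2 c2@4 c3@10, authorship .1.2.....3
After op 2 (move_left): buffer="iplpkrnybp" (len 10), cursors c1@1 c2@3 c3@9, authorship .1.2.....3
After op 3 (insert('k')): buffer="ikplkpkrnybkp" (len 13), cursors c1@2 c2@5 c3@12, authorship .11.22.....33
After op 4 (delete): buffer="iplpkrnybp" (len 10), cursors c1@1 c2@3 c3@9, authorship .1.2.....3
After op 5 (move_right): buffer="iplpkrnybp" (len 10), cursors c1@2 c2@4 c3@10, authorship .1.2.....3
After op 6 (insert('g')): buffer="ipglpgkrnybpg" (len 13), cursors c1@3 c2@6 c3@13, authorship .11.22.....33
After op 7 (move_right): buffer="ipglpgkrnybpg" (len 13), cursors c1@4 c2@7 c3@13, authorship .11.22.....33
After op 8 (insert('s')): buffer="ipglspgksrnybpgs" (len 16), cursors c1@5 c2@9 c3@16, authorship .11.122.2....333
Authorship (.=original, N=cursor N): . 1 1 . 1 2 2 . 2 . . . . 3 3 3
Index 1: author = 1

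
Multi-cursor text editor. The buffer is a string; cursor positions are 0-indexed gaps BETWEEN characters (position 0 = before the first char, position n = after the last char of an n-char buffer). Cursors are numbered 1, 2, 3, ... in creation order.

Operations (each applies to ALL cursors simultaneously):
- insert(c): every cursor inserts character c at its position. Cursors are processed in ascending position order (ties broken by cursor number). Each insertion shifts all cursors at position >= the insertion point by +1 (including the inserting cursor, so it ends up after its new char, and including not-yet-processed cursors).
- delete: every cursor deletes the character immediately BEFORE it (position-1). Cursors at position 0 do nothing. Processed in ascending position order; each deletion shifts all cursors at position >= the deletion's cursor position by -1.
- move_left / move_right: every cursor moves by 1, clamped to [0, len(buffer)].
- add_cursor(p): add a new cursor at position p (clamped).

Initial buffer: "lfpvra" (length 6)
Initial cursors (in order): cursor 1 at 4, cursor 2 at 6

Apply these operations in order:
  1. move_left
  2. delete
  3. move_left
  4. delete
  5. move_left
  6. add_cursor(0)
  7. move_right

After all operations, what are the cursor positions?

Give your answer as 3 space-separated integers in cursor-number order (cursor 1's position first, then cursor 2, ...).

Answer: 1 1 1

Derivation:
After op 1 (move_left): buffer="lfpvra" (len 6), cursors c1@3 c2@5, authorship ......
After op 2 (delete): buffer="lfva" (len 4), cursors c1@2 c2@3, authorship ....
After op 3 (move_left): buffer="lfva" (len 4), cursors c1@1 c2@2, authorship ....
After op 4 (delete): buffer="va" (len 2), cursors c1@0 c2@0, authorship ..
After op 5 (move_left): buffer="va" (len 2), cursors c1@0 c2@0, authorship ..
After op 6 (add_cursor(0)): buffer="va" (len 2), cursors c1@0 c2@0 c3@0, authorship ..
After op 7 (move_right): buffer="va" (len 2), cursors c1@1 c2@1 c3@1, authorship ..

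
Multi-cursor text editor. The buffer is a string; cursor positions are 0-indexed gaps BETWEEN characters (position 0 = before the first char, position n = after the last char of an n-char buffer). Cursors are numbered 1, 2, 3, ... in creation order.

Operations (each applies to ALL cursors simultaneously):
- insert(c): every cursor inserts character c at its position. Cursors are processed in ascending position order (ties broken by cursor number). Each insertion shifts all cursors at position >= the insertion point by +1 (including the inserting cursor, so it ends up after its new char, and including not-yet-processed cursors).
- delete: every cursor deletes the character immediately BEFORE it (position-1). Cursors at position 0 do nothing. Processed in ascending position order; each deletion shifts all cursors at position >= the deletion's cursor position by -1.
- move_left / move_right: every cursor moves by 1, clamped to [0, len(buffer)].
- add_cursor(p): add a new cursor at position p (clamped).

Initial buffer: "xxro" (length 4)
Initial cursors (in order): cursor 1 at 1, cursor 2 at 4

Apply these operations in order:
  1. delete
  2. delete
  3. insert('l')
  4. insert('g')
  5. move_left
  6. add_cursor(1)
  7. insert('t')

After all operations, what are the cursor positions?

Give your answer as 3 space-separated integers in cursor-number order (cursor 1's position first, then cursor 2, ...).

After op 1 (delete): buffer="xr" (len 2), cursors c1@0 c2@2, authorship ..
After op 2 (delete): buffer="x" (len 1), cursors c1@0 c2@1, authorship .
After op 3 (insert('l')): buffer="lxl" (len 3), cursors c1@1 c2@3, authorship 1.2
After op 4 (insert('g')): buffer="lgxlg" (len 5), cursors c1@2 c2@5, authorship 11.22
After op 5 (move_left): buffer="lgxlg" (len 5), cursors c1@1 c2@4, authorship 11.22
After op 6 (add_cursor(1)): buffer="lgxlg" (len 5), cursors c1@1 c3@1 c2@4, authorship 11.22
After op 7 (insert('t')): buffer="lttgxltg" (len 8), cursors c1@3 c3@3 c2@7, authorship 1131.222

Answer: 3 7 3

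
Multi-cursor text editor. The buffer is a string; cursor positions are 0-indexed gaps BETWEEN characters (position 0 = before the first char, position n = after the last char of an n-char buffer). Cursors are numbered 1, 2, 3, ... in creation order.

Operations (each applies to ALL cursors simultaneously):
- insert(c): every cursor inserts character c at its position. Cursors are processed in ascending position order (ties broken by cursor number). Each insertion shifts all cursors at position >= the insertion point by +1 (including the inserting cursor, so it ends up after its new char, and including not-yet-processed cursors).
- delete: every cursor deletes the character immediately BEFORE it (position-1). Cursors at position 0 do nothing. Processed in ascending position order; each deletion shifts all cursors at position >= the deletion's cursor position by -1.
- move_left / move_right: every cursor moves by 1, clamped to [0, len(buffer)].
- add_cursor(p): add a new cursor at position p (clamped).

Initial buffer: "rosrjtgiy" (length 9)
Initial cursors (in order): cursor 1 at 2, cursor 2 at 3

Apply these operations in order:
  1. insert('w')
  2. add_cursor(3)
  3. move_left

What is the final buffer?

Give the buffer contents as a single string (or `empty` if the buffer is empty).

After op 1 (insert('w')): buffer="rowswrjtgiy" (len 11), cursors c1@3 c2@5, authorship ..1.2......
After op 2 (add_cursor(3)): buffer="rowswrjtgiy" (len 11), cursors c1@3 c3@3 c2@5, authorship ..1.2......
After op 3 (move_left): buffer="rowswrjtgiy" (len 11), cursors c1@2 c3@2 c2@4, authorship ..1.2......

Answer: rowswrjtgiy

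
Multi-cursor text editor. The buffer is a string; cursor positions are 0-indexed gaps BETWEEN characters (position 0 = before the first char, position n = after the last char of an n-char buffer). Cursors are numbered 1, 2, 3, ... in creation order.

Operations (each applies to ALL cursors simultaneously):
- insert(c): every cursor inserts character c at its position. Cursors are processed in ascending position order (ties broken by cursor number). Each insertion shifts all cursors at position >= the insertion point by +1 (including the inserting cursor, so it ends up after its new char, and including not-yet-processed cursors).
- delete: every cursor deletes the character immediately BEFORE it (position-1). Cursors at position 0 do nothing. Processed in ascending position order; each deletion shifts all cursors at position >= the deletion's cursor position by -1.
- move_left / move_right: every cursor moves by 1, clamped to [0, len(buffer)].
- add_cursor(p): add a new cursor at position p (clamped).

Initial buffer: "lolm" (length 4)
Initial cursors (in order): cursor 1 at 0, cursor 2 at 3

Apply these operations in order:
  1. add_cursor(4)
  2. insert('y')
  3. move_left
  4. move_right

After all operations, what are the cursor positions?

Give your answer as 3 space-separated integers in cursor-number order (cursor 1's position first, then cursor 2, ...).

Answer: 1 5 7

Derivation:
After op 1 (add_cursor(4)): buffer="lolm" (len 4), cursors c1@0 c2@3 c3@4, authorship ....
After op 2 (insert('y')): buffer="ylolymy" (len 7), cursors c1@1 c2@5 c3@7, authorship 1...2.3
After op 3 (move_left): buffer="ylolymy" (len 7), cursors c1@0 c2@4 c3@6, authorship 1...2.3
After op 4 (move_right): buffer="ylolymy" (len 7), cursors c1@1 c2@5 c3@7, authorship 1...2.3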